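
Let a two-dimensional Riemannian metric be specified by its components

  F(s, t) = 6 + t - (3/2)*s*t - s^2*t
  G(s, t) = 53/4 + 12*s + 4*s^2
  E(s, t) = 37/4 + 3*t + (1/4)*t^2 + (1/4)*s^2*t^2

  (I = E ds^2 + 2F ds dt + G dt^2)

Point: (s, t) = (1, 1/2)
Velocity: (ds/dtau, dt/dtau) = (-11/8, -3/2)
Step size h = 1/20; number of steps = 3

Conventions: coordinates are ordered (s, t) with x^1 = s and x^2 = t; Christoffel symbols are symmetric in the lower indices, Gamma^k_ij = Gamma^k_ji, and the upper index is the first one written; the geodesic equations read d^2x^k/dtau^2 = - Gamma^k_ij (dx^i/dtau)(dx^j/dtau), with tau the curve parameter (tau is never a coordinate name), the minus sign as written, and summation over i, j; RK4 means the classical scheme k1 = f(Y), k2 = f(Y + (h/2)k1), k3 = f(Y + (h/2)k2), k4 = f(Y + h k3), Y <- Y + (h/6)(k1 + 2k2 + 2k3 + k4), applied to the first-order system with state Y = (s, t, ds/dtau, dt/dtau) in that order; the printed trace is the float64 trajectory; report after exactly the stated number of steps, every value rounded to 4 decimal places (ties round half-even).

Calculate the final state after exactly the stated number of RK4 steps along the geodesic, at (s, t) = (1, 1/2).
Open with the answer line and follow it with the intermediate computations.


Answer: s = 0.8263, t = 0.2553, ds/dtau = -0.9093, dt/dtau = -1.7704

f(Y) = (ds/dtau, dt/dtau, -Gamma^s_ij Y'^i Y'^j, -Gamma^t_ij Y'^i Y'^j) with the Gammas evaluated at the stage position; h = 0.050000; intermediate values shown to 6 dp
step 0: s = 1.0000, t = 0.5000, ds/dtau = -1.3750, dt/dtau = -1.5000
step 1:
  k1: at (s, t) = (1.000000, 0.500000), (ds/dtau, dt/dtau) = (-1.375000, -1.500000); Gamma_sss = 0.069539, Gamma_sst = -0.004518, Gamma_stt = -1.157793, Gamma_tss = -0.132139, Gamma_tst = 0.342691, Gamma_ttt = 0.207809; k1 = (-1.375000, -1.500000, 2.492198, -1.631345)
  k2: at (s, t) = (0.965625, 0.462500), (ds/dtau, dt/dtau) = (-1.312695, -1.540784); Gamma_sss = 0.069126, Gamma_sst = -0.013098, Gamma_stt = -1.154984, Gamma_tss = -0.128854, Gamma_tst = 0.347696, Gamma_ttt = 0.216761; k2 = (-1.312695, -1.540784, 2.675818, -1.699045)
  k3: at (s, t) = (0.967183, 0.461480), (ds/dtau, dt/dtau) = (-1.308105, -1.542476); Gamma_sss = 0.069001, Gamma_sst = -0.012994, Gamma_stt = -1.156396, Gamma_tss = -0.128612, Gamma_tst = 0.347521, Gamma_ttt = 0.216750; k3 = (-1.308105, -1.542476, 2.685702, -1.698025)
  k4: at (s, t) = (0.934595, 0.422876), (ds/dtau, dt/dtau) = (-1.240715, -1.584901); Gamma_sss = 0.068342, Gamma_sst = -0.021387, Gamma_stt = -1.154982, Gamma_tss = -0.125040, Gamma_tst = 0.352486, Gamma_ttt = 0.225580; k4 = (-1.240715, -1.584901, 2.880120, -1.760418)
  Y <- Y + (h/6)(k1 + 2k2 + 2k3 + k4): s = 0.9345, t = 0.4229, ds/dtau = -1.2409, dt/dtau = -1.5849
step 2:
  k1: at (s, t) = (0.934522, 0.422905), (ds/dtau, dt/dtau) = (-1.240872, -1.584883); Gamma_sss = 0.068347, Gamma_sst = -0.021394, Gamma_stt = -1.154924, Gamma_tss = -0.125049, Gamma_tst = 0.352495, Gamma_ttt = 0.225583; k1 = (-1.240872, -1.584883, 2.879909, -1.760544)
  k2: at (s, t) = (0.903501, 0.383283), (ds/dtau, dt/dtau) = (-1.168874, -1.628896); Gamma_sss = 0.067455, Gamma_sst = -0.029625, Gamma_stt = -1.154743, Gamma_tss = -0.121211, Gamma_tst = 0.357435, Gamma_ttt = 0.234305; k2 = (-1.168874, -1.628896, 3.084531, -1.817170)
  k3: at (s, t) = (0.905301, 0.382182), (ds/dtau, dt/dtau) = (-1.163759, -1.630312); Gamma_sss = 0.067309, Gamma_sst = -0.029505, Gamma_stt = -1.156367, Gamma_tss = -0.120936, Gamma_tst = 0.357221, Gamma_ttt = 0.234296; k3 = (-1.163759, -1.630312, 3.094329, -1.814455)
  k4: at (s, t) = (0.876334, 0.341389), (ds/dtau, dt/dtau) = (-1.086156, -1.675605); Gamma_sss = 0.066143, Gamma_sst = -0.037540, Gamma_stt = -1.157841, Gamma_tss = -0.116765, Gamma_tst = 0.362052, Gamma_ttt = 0.242910; k4 = (-1.086156, -1.675605, 3.309428, -1.862101)
  Y <- Y + (h/6)(k1 + 2k2 + 2k3 + k4): s = 0.8763, t = 0.3414, ds/dtau = -1.0863, dt/dtau = -1.6756
step 3:
  k1: at (s, t) = (0.876253, 0.341414), (ds/dtau, dt/dtau) = (-1.086313, -1.675598); Gamma_sss = 0.066149, Gamma_sst = -0.037548, Gamma_stt = -1.157779, Gamma_tss = -0.116774, Gamma_tst = 0.362063, Gamma_ttt = 0.242913; k1 = (-1.086313, -1.675598, 3.309245, -1.862279)
  k2: at (s, t) = (0.849095, 0.299524), (ds/dtau, dt/dtau) = (-1.003582, -1.722155); Gamma_sss = 0.064723, Gamma_sst = -0.045418, Gamma_stt = -1.160747, Gamma_tss = -0.112292, Gamma_tst = 0.366803, Gamma_ttt = 0.251441; k2 = (-1.003582, -1.722155, 3.534371, -1.900541)
  k3: at (s, t) = (0.851164, 0.298360), (ds/dtau, dt/dtau) = (-0.997954, -1.723112); Gamma_sss = 0.064555, Gamma_sst = -0.045284, Gamma_stt = -1.162610, Gamma_tss = -0.111985, Gamma_tst = 0.366546, Gamma_ttt = 0.251437; k3 = (-0.997954, -1.723112, 3.543371, -1.895633)
  k4: at (s, t) = (0.826356, 0.255258), (ds/dtau, dt/dtau) = (-0.909145, -1.770380); Gamma_sss = 0.062828, Gamma_sst = -0.052956, Gamma_stt = -1.167551, Gamma_tss = -0.107126, Gamma_tst = 0.371102, Gamma_ttt = 0.259884; k4 = (-0.909145, -1.770380, 3.777928, -1.920596)
  Y <- Y + (h/6)(k1 + 2k2 + 2k3 + k4): s = 0.8263, t = 0.2553, ds/dtau = -0.9093, dt/dtau = -1.7704


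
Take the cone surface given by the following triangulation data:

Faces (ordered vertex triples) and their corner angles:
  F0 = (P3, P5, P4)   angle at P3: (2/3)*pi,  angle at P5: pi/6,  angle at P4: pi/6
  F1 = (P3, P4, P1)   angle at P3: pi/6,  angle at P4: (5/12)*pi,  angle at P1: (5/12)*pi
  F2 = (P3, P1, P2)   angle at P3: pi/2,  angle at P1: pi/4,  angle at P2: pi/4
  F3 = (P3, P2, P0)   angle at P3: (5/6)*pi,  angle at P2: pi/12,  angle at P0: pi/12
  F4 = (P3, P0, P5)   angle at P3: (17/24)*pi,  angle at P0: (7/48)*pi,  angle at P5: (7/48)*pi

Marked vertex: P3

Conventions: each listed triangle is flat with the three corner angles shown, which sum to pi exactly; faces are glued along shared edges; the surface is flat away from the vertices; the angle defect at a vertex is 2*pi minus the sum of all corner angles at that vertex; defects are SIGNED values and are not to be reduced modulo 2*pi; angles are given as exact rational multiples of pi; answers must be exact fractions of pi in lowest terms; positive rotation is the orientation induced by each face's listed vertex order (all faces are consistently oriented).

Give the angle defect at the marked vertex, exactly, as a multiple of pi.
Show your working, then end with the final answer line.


Sum of corner angles at P3: (23/8)*pi
defect = 2*pi - (23/8)*pi

Answer: defect(P3) = (-7/8)*pi


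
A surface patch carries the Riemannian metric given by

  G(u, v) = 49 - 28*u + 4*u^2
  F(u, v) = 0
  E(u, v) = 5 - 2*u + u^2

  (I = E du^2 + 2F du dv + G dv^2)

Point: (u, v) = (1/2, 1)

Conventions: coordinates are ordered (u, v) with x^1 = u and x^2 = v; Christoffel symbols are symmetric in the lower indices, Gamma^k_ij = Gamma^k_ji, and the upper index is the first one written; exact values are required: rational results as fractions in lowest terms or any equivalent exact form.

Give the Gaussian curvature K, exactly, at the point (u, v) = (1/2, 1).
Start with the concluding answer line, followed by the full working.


Answer: K = 8/867

E = 17/4, F = 0, G = 36, EG - F^2 = 153 at the point
E_u = -1, E_v = 0, F_u = 0, F_v = 0, G_u = -24, G_v = 0
E_vv = 0, F_uv = 0, G_uu = 8
K follows from Brioschi's formula, (det M1 - det M2)/(EG - F^2)^2.
M1 = [[-E_vv/2 + F_uv - G_uu/2, E_u/2, F_u - E_v/2], [F_v - G_u/2, E, F], [G_v/2, F, G]] = [[-4, -1/2, 0], [12, 17/4, 0], [0, 0, 36]]; det M1 = -396
M2 = [[0, E_v/2, G_u/2], [E_v/2, E, F], [G_u/2, F, G]] = [[0, 0, -12], [0, 17/4, 0], [-12, 0, 36]]; det M2 = -612
det M1 - det M2 = 216; K = 216 / (153)^2 = 8/867


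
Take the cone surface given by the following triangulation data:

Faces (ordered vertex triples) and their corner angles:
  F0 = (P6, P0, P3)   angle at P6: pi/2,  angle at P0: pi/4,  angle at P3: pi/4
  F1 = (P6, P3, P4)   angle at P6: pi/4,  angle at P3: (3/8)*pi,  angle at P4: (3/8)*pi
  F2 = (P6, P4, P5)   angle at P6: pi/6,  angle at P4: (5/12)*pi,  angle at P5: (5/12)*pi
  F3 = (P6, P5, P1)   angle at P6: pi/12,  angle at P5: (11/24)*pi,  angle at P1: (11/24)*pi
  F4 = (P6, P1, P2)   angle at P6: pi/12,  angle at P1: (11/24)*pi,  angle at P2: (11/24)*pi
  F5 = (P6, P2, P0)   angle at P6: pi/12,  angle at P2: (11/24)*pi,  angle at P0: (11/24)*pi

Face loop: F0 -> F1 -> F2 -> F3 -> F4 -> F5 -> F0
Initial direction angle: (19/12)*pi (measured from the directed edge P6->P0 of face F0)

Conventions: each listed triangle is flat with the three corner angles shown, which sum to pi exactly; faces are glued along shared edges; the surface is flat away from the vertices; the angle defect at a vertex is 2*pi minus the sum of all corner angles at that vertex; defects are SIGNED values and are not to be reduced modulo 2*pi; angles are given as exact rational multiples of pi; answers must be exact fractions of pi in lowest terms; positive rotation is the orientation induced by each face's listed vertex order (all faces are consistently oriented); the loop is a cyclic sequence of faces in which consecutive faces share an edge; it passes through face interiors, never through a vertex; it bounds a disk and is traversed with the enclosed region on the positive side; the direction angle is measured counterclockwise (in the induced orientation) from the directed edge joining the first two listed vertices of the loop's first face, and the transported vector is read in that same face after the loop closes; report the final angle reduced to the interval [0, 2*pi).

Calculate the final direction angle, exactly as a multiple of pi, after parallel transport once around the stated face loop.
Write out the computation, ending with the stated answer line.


enclosed vertex P6: corner angles sum to (7/6)*pi, defect = 2*pi - (7/6)*pi = (5/6)*pi
summing the enclosed defects onto the initial angle, mod 2*pi in the induced orientation:
final angle = (19/12)*pi + (5/6)*pi = (5/12)*pi (mod 2*pi)

Answer: final direction angle = (5/12)*pi


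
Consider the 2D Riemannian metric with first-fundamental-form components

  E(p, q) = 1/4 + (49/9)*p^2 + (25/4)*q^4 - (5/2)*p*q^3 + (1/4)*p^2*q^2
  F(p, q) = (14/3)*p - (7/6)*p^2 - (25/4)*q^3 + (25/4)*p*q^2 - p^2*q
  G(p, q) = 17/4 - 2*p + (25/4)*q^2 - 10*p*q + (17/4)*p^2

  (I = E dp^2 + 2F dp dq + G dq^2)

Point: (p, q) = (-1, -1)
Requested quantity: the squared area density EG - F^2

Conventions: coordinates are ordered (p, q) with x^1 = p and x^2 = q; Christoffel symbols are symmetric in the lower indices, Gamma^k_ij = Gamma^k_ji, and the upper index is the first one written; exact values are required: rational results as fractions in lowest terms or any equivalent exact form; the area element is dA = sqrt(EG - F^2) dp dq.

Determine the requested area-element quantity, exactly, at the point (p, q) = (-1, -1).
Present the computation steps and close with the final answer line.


E = 349/36, F = -29/6, G = 27/4; EG - F^2 = 6059/144

Answer: EG - F^2 = 6059/144


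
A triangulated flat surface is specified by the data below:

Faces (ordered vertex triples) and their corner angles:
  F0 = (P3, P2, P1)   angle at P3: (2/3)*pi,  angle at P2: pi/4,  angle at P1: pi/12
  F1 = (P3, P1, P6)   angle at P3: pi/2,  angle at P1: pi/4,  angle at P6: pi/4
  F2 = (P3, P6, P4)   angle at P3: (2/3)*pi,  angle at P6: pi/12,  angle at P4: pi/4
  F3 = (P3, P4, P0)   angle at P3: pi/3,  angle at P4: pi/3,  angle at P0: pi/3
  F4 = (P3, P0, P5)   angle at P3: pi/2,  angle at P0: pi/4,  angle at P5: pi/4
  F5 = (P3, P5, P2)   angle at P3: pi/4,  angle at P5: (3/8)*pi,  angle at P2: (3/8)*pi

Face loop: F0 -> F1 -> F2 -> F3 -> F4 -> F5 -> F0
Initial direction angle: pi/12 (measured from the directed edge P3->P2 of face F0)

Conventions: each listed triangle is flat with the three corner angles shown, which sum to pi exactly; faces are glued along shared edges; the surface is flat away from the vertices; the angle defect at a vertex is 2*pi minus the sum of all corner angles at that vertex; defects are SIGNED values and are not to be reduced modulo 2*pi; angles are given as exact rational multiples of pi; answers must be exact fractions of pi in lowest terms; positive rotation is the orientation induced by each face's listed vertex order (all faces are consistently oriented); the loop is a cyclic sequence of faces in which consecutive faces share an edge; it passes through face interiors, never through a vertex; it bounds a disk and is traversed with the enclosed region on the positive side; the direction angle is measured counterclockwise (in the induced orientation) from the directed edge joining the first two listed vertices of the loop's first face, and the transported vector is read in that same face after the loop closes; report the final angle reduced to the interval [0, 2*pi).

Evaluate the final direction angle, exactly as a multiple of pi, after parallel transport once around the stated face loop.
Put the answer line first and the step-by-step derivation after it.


Answer: final direction angle = (7/6)*pi

enclosed vertex P3: corner angles sum to (35/12)*pi, defect = 2*pi - (35/12)*pi = (-11/12)*pi
by Gauss-Bonnet the loop rotates the vector by the enclosed defect sum (positive orientation, mod 2*pi)
final angle = pi/12 - (11/12)*pi = (7/6)*pi (mod 2*pi)


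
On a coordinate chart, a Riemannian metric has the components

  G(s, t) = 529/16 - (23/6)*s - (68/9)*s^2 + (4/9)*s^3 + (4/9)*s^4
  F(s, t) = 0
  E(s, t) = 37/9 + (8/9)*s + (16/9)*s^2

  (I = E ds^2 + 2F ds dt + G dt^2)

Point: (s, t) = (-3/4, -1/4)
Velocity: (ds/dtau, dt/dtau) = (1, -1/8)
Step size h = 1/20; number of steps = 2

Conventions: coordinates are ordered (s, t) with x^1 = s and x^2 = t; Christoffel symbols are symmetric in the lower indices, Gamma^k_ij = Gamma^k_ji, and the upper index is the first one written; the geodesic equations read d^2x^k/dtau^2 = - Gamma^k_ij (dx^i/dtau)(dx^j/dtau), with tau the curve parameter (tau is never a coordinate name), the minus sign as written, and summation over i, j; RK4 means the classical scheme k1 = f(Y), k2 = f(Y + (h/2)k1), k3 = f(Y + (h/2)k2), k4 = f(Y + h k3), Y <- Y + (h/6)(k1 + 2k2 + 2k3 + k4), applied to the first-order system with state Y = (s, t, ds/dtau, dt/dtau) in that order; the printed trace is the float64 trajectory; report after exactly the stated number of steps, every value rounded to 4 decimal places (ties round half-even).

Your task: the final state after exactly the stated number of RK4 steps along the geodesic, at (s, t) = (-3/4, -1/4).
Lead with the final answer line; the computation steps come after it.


Answer: s = -0.6490, t = -0.2624, ds/dtau = 1.0199, dt/dtau = -0.1224

f(Y) = (ds/dtau, dt/dtau, -Gamma^s_ij Y'^i Y'^j, -Gamma^t_ij Y'^i Y'^j) with the Gammas evaluated at the stage position; h = 0.050000; intermediate values shown to 6 dp
step 0: s = -0.7500, t = -0.2500, ds/dtau = 1.0000, dt/dtau = -0.1250
step 1:
  k1: at (s, t) = (-0.750000, -0.250000), (ds/dtau, dt/dtau) = (1.000000, -0.125000); Gamma_sss = -0.200000, Gamma_sst = 0.000000, Gamma_stt = -0.843750, Gamma_tss = 0.000000, Gamma_tst = 0.118519, Gamma_ttt = 0.000000; k1 = (1.000000, -0.125000, 0.213184, 0.029630)
  k2: at (s, t) = (-0.725000, -0.253125), (ds/dtau, dt/dtau) = (1.005330, -0.124259); Gamma_sss = -0.191871, Gamma_sst = 0.000000, Gamma_stt = -0.811793, Gamma_tss = 0.000000, Gamma_tst = 0.112268, Gamma_ttt = 0.000000; k2 = (1.005330, -0.124259, 0.206456, 0.028049)
  k3: at (s, t) = (-0.724867, -0.253106), (ds/dtau, dt/dtau) = (1.005161, -0.124299); Gamma_sss = -0.191827, Gamma_sst = 0.000000, Gamma_stt = -0.811619, Gamma_tss = 0.000000, Gamma_tst = 0.112235, Gamma_ttt = 0.000000; k3 = (1.005161, -0.124299, 0.206352, 0.028045)
  k4: at (s, t) = (-0.699742, -0.256215), (ds/dtau, dt/dtau) = (1.010318, -0.123598); Gamma_sss = -0.183398, Gamma_sst = 0.000000, Gamma_stt = -0.778089, Gamma_tss = 0.000000, Gamma_tst = 0.106006, Gamma_ttt = 0.000000; k4 = (1.010318, -0.123598, 0.199089, 0.026475)
  Y <- Y + (h/6)(k1 + 2k2 + 2k3 + k4): s = -0.6997, t = -0.2562, ds/dtau = 1.0103, dt/dtau = -0.1236
step 2:
  k1: at (s, t) = (-0.699739, -0.256214), (ds/dtau, dt/dtau) = (1.010316, -0.123598); Gamma_sss = -0.183397, Gamma_sst = 0.000000, Gamma_stt = -0.778085, Gamma_tss = 0.000000, Gamma_tst = 0.106005, Gamma_ttt = 0.000000; k1 = (1.010316, -0.123598, 0.199087, 0.026474)
  k2: at (s, t) = (-0.674481, -0.259304), (ds/dtau, dt/dtau) = (1.015293, -0.122936); Gamma_sss = -0.174670, Gamma_sst = 0.000000, Gamma_stt = -0.742988, Gamma_tss = 0.000000, Gamma_tst = 0.099792, Gamma_ttt = 0.000000; k2 = (1.015293, -0.122936, 0.191283, 0.024911)
  k3: at (s, t) = (-0.674357, -0.259288), (ds/dtau, dt/dtau) = (1.015098, -0.122975); Gamma_sss = -0.174627, Gamma_sst = 0.000000, Gamma_stt = -0.742812, Gamma_tss = 0.000000, Gamma_tst = 0.099762, Gamma_ttt = 0.000000; k3 = (1.015098, -0.122975, 0.191173, 0.024907)
  k4: at (s, t) = (-0.648984, -0.262363), (ds/dtau, dt/dtau) = (1.019874, -0.122352); Gamma_sss = -0.165609, Gamma_sst = 0.000000, Gamma_stt = -0.706184, Gamma_tss = 0.000000, Gamma_tst = 0.093567, Gamma_ttt = 0.000000; k4 = (1.019874, -0.122352, 0.182829, 0.023351)
  Y <- Y + (h/6)(k1 + 2k2 + 2k3 + k4): s = -0.6490, t = -0.2624, ds/dtau = 1.0199, dt/dtau = -0.1224


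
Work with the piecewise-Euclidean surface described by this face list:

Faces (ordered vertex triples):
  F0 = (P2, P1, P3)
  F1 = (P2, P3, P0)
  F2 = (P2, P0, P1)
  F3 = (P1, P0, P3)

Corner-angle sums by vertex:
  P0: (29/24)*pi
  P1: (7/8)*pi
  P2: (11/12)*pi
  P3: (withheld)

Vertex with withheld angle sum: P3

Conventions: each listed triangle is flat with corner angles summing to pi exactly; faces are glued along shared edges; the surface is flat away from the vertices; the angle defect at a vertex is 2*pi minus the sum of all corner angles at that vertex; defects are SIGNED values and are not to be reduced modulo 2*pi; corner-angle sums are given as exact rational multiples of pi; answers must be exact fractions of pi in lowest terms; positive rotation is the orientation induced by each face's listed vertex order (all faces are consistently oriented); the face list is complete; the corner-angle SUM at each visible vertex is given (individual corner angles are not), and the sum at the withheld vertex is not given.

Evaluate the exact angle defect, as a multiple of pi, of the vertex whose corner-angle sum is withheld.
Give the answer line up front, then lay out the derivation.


Answer: defect(P3) = pi

V = 4, E = 6, F = 4; chi = V - E + F = 2
Gauss-Bonnet: total defect = 2*pi*chi = 4*pi; visible defects sum to 3*pi


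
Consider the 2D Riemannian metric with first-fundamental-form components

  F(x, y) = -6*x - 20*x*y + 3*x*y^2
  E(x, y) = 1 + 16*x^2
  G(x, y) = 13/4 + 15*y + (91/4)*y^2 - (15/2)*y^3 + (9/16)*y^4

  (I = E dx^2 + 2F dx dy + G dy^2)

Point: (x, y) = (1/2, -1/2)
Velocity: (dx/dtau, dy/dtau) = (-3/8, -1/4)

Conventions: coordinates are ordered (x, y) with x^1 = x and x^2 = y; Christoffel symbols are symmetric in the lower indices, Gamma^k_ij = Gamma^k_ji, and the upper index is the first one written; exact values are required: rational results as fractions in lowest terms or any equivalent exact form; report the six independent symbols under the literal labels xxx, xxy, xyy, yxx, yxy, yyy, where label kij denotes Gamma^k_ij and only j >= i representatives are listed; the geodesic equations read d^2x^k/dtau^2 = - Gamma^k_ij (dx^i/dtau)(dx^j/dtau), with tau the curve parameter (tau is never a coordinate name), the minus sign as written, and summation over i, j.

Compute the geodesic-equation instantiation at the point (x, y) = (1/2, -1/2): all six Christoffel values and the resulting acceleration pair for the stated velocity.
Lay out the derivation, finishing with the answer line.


E = 5, F = 19/8, G = 617/256 at the point
E_x = 16, E_y = 0, F_x = 19/4, F_y = -23/2, G_x = 0, G_y = -437/32
EG - F^2 = 1641/256;  g^inv = (256/1641) * [[617/256, -19/8], [-19/8, 5]]
first-kind symbols [ij,l] = (1/2)(d_i g_jl + d_j g_il - d_l g_ij): [xx,x] = E_x/2 = 8, [xx,y] = F_x - E_y/2 = 19/4, [xy,x] = E_y/2 = 0, [xy,y] = G_x/2 = 0, [yy,x] = F_y - G_x/2 = -23/2, [yy,y] = G_y/2 = -437/64
Gamma^x_ij = (G*[ij,x] - F*[ij,y])/(EG - F^2), Gamma^y_ij = (E*[ij,y] - F*[ij,x])/(EG - F^2)
Gamma_xxx = 2048/1641, Gamma_xxy = 0, Gamma_xyy = -2944/1641, Gamma_yxx = 1216/1641, Gamma_yxy = 0, Gamma_yyy = -1748/1641
d^2x/dtau^2 = -(Gamma_xxx*(-3/8)^2 + 2*Gamma_xxy*(-3/8)*(-1/4) + Gamma_xyy*(-1/4)^2) = -104/1641
d^2y/dtau^2 = -(Gamma_yxx*(-3/8)^2 + 2*Gamma_yxy*(-3/8)*(-1/4) + Gamma_yyy*(-1/4)^2) = -247/6564

Answer: Gamma_xxx = 2048/1641, Gamma_xxy = 0, Gamma_xyy = -2944/1641, Gamma_yxx = 1216/1641, Gamma_yxy = 0, Gamma_yyy = -1748/1641; accelerations (d^2x/dtau^2, d^2y/dtau^2) = (-104/1641, -247/6564)


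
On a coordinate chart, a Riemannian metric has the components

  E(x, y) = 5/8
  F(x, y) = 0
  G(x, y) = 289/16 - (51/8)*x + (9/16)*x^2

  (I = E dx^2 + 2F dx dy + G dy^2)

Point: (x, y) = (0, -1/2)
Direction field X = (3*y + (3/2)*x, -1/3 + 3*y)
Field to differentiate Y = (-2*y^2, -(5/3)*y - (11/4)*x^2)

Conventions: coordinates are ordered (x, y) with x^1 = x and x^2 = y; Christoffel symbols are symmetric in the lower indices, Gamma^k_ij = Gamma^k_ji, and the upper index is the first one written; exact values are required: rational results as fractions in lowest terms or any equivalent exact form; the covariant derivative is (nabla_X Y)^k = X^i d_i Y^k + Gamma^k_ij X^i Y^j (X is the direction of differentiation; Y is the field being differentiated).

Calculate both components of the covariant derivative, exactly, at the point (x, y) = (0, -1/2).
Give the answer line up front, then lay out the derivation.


Answer: (nabla_X Y)^x = -275/24, (nabla_X Y)^y = 953/306

E = 5/8, F = 0, G = 289/16 at the point
E_x = 0, E_y = 0, F_x = 0, F_y = 0, G_x = -51/8, G_y = 0
EG - F^2 = 1445/128;  g^inv = (128/1445) * [[289/16, 0], [0, 5/8]]
first-kind symbols [ij,l] = (1/2)(d_i g_jl + d_j g_il - d_l g_ij): [xx,x] = E_x/2 = 0, [xx,y] = F_x - E_y/2 = 0, [xy,x] = E_y/2 = 0, [xy,y] = G_x/2 = -51/16, [yy,x] = F_y - G_x/2 = 51/16, [yy,y] = G_y/2 = 0
Gamma^x_ij = (G*[ij,x] - F*[ij,y])/(EG - F^2), Gamma^y_ij = (E*[ij,y] - F*[ij,x])/(EG - F^2)
Gamma_xxx = 0, Gamma_xxy = 0, Gamma_xyy = 51/10, Gamma_yxx = 0, Gamma_yxy = -3/17, Gamma_yyy = 0
X = (-3/2, -11/6), Y = (-1/2, 5/6) at the point


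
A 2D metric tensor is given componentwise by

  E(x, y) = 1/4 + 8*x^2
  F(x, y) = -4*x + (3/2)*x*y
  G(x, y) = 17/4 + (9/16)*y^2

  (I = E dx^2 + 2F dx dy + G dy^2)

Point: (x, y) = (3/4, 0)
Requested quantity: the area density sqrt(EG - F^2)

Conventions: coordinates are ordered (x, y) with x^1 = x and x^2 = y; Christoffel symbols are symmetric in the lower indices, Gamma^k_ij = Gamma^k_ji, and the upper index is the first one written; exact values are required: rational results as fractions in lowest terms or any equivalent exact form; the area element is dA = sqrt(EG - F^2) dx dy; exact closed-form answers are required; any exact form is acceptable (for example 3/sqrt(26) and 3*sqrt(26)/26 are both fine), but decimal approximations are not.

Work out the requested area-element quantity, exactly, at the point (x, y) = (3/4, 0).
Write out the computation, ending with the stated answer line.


E = 19/4, F = -3, G = 17/4; EG - F^2 = 179/16

Answer: sqrt(EG - F^2) = sqrt(179)/4


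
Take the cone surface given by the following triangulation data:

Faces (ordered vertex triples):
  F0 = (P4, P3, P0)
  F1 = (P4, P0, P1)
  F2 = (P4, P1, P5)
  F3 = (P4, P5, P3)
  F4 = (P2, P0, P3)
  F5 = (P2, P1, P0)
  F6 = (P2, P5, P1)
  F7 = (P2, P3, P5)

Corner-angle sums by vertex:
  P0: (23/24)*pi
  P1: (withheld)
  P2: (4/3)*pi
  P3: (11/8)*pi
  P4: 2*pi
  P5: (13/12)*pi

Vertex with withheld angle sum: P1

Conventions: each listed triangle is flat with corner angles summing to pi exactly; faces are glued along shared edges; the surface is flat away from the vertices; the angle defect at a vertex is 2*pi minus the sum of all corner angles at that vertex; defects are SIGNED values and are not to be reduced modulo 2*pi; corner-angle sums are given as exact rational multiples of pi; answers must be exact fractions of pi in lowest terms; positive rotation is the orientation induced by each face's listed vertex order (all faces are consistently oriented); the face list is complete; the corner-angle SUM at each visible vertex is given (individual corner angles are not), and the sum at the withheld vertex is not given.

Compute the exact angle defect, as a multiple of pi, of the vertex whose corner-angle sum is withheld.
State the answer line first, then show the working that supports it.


Answer: defect(P1) = (3/4)*pi

V = 6, E = 12, F = 8; chi = V - E + F = 2
Gauss-Bonnet: total defect = 2*pi*chi = 4*pi; visible defects sum to (13/4)*pi


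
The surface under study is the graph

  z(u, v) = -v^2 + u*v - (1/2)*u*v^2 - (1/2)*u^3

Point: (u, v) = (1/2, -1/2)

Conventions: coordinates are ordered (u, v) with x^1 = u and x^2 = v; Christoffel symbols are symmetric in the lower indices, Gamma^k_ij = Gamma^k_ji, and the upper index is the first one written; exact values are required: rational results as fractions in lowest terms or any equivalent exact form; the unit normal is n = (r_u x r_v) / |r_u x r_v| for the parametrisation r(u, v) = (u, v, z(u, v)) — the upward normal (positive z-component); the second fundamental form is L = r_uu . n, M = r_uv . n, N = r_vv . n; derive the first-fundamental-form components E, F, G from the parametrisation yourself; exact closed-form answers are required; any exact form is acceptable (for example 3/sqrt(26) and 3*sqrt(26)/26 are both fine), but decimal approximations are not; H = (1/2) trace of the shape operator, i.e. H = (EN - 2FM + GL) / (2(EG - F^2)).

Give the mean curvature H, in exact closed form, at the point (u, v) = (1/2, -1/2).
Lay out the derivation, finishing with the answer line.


z_u = -1, z_v = 7/4, z_uu = -3/2, z_uv = 3/2, z_vv = -5/2
E = 2, F = -7/4, G = 65/16; answer radicand W^2 = 81/16
unnormalised second-form numerators: l = -3/2, m = 3/2, n = -5/2; L = l/sqrt(81/16), and similarly M = m/sqrt(W^2), N = n/sqrt(W^2)
H = (E*n - 2*F*m + G*l) / (2*(EG - F^2)*sqrt(W^2)); E*n - 2*F*m + G*l = -187/32, EG - F^2 = 81/16, so H = (-187/324)/sqrt(81/16)

Answer: H = -187/729


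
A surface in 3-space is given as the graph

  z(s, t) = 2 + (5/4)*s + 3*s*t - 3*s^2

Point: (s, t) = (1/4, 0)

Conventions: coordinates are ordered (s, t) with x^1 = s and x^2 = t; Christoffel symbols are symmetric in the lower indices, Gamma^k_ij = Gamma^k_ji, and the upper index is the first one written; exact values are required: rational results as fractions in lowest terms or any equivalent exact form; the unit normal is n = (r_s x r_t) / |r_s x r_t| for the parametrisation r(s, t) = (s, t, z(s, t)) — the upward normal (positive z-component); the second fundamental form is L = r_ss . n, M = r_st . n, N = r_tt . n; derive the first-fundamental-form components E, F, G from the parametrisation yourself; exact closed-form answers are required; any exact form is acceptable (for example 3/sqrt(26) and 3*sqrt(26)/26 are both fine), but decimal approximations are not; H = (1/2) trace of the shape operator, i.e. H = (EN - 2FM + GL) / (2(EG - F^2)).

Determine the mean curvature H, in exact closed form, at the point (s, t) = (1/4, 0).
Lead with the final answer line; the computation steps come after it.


Answer: H = -66*sqrt(26)/169

z_s = -1/4, z_t = 3/4, z_ss = -6, z_st = 3, z_tt = 0
E = 17/16, F = -3/16, G = 25/16; answer radicand W^2 = 13/8
unnormalised second-form numerators: l = -6, m = 3, n = 0; L = l/sqrt(13/8), and similarly M = m/sqrt(W^2), N = n/sqrt(W^2)
H = (E*n - 2*F*m + G*l) / (2*(EG - F^2)*sqrt(W^2)); E*n - 2*F*m + G*l = -33/4, EG - F^2 = 13/8, so H = (-33/13)/sqrt(13/8)


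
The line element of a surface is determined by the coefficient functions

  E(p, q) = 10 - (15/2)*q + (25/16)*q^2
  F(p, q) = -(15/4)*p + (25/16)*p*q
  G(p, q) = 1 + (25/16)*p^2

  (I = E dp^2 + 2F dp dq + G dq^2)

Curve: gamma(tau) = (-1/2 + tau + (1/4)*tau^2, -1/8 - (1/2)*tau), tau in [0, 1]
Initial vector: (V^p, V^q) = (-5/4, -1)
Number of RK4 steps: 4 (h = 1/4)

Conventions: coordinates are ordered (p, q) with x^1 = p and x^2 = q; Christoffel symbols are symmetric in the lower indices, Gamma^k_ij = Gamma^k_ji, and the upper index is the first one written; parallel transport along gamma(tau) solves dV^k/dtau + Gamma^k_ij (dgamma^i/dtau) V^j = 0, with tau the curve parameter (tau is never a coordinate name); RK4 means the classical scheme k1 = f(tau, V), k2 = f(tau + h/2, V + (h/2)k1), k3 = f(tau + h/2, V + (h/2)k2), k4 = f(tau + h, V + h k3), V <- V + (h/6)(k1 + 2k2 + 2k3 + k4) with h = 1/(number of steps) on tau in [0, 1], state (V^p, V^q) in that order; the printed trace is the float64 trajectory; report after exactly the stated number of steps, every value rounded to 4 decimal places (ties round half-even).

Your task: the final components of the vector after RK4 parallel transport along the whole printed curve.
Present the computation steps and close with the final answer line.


gamma'(tau) = (1 + (1/2)*tau, -1/2); f(tau, V)^k = -Gamma^k_ij(gamma(tau)) gamma'^i(tau) V^j; h = 1/4; intermediate values shown to 6 dp
curve data and Christoffel symbols at the stage parameters:
  tau = 0.000000: gamma = (-0.500000, -0.125000), gamma' = (1.000000, -0.500000); Gamma_ppp = 0.000000, Gamma_ppq = -0.347527, Gamma_pqq = 0.000000, Gamma_qpp = 0.000000, Gamma_qpq = -0.068817, Gamma_qqq = 0.000000
  tau = 0.125000: gamma = (-0.371094, -0.187500), gamma' = (1.062500, -0.500000); Gamma_ppp = 0.000000, Gamma_ppq = -0.346253, Gamma_pqq = 0.000000, Gamma_qpp = 0.000000, Gamma_qpq = -0.049659, Gamma_qqq = 0.000000
  tau = 0.250000: gamma = (-0.234375, -0.250000), gamma' = (1.125000, -0.500000); Gamma_ppp = 0.000000, Gamma_ppq = -0.343378, Gamma_pqq = 0.000000, Gamma_qpp = 0.000000, Gamma_qpq = -0.030370, Gamma_qqq = 0.000000
  tau = 0.375000: gamma = (-0.089844, -0.312500), gamma' = (1.187500, -0.500000); Gamma_ppp = 0.000000, Gamma_ppq = -0.338820, Gamma_pqq = 0.000000, Gamma_qpp = 0.000000, Gamma_qpq = -0.011222, Gamma_qqq = 0.000000
  tau = 0.500000: gamma = (0.062500, -0.375000), gamma' = (1.250000, -0.500000); Gamma_ppp = 0.000000, Gamma_ppq = -0.332553, Gamma_pqq = 0.000000, Gamma_qpp = 0.000000, Gamma_qpq = 0.007490, Gamma_qqq = 0.000000
  tau = 0.625000: gamma = (0.222656, -0.437500), gamma' = (1.312500, -0.500000); Gamma_ppp = 0.000000, Gamma_ppq = -0.324620, Gamma_pqq = 0.000000, Gamma_qpp = 0.000000, Gamma_qpq = 0.025473, Gamma_qqq = 0.000000
  tau = 0.750000: gamma = (0.390625, -0.500000), gamma' = (1.375000, -0.500000); Gamma_ppp = 0.000000, Gamma_ppq = -0.315129, Gamma_pqq = 0.000000, Gamma_qpp = 0.000000, Gamma_qpq = 0.042447, Gamma_qqq = 0.000000
  tau = 0.875000: gamma = (0.566406, -0.562500), gamma' = (1.437500, -0.500000); Gamma_ppp = 0.000000, Gamma_ppq = -0.304245, Gamma_pqq = 0.000000, Gamma_qpp = 0.000000, Gamma_qpq = 0.058169, Gamma_qqq = 0.000000
  tau = 1.000000: gamma = (0.750000, -0.625000), gamma' = (1.500000, -0.500000); Gamma_ppp = 0.000000, Gamma_ppq = -0.292182, Gamma_pqq = 0.000000, Gamma_qpp = 0.000000, Gamma_qpq = 0.072442, Gamma_qqq = 0.000000
step 0: V^p = -1.2500, V^q = -1.0000
step 1: k1 = (-0.130323, -0.025806), k2 = (-0.149852, -0.021491), k3 = (-0.149231, -0.021402), k4 = (-0.167351, -0.014801); V <- V + (h/6)(k1 + 2k2 + 2k3 + k4): V^p = -1.2873, V^q = -1.0053
step 2: k1 = (-0.167315, -0.014798), k2 = (-0.183583, -0.006081), k3 = (-0.182800, -0.006055), k4 = (-0.196859, 0.004434); V <- V + (h/6)(k1 + 2k2 + 2k3 + k4): V^p = -1.3330, V^q = -1.0067
step 3: k1 = (-0.196828, 0.004433), k2 = (-0.208329, 0.016347), k3 = (-0.207461, 0.016279), k4 = (-0.216235, 0.029127); V <- V + (h/6)(k1 + 2k2 + 2k3 + k4): V^p = -1.3849, V^q = -1.0026
step 4: k1 = (-0.216216, 0.029124), k2 = (-0.222109, 0.042465), k3 = (-0.221268, 0.042305), k4 = (-0.224373, 0.055630); V <- V + (h/6)(k1 + 2k2 + 2k3 + k4): V^p = -1.4402, V^q = -0.9920

Answer: V^p = -1.4402, V^q = -0.9920


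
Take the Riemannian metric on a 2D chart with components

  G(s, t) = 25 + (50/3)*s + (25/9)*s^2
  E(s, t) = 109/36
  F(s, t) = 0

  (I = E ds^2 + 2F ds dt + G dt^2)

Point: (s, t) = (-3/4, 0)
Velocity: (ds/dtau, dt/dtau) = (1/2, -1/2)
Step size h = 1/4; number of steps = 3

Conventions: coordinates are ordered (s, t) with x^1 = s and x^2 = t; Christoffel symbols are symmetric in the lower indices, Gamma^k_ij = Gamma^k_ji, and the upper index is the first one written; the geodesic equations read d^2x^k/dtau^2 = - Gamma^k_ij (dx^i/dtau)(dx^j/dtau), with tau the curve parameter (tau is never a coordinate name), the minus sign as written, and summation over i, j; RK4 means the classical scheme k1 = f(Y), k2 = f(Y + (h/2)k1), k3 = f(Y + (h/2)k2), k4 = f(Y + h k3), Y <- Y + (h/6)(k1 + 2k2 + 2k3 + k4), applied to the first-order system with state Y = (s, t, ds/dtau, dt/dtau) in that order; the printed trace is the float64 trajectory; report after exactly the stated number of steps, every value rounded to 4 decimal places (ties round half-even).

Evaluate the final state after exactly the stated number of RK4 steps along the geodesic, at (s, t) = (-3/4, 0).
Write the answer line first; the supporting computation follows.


Answer: s = -0.2534, t = -0.3118, ds/dtau = 0.7949, dt/dtau = -0.3355

f(Y) = (ds/dtau, dt/dtau, -Gamma^s_ij Y'^i Y'^j, -Gamma^t_ij Y'^i Y'^j) with the Gammas evaluated at the stage position; h = 0.250000; intermediate values shown to 6 dp
step 0: s = -0.7500, t = 0.0000, ds/dtau = 0.5000, dt/dtau = -0.5000
step 1:
  k1: at (s, t) = (-0.750000, 0.000000), (ds/dtau, dt/dtau) = (0.500000, -0.500000); Gamma_sss = 0.000000, Gamma_sst = 0.000000, Gamma_stt = -2.064220, Gamma_tss = 0.000000, Gamma_tst = 0.444444, Gamma_ttt = 0.000000; k1 = (0.500000, -0.500000, 0.516055, 0.222222)
  k2: at (s, t) = (-0.687500, -0.062500), (ds/dtau, dt/dtau) = (0.564507, -0.472222); Gamma_sss = 0.000000, Gamma_sst = 0.000000, Gamma_stt = -2.121560, Gamma_tss = 0.000000, Gamma_tst = 0.432432, Gamma_ttt = 0.000000; k2 = (0.564507, -0.472222, 0.473095, 0.230549)
  k3: at (s, t) = (-0.679437, -0.059028), (ds/dtau, dt/dtau) = (0.559137, -0.471181); Gamma_sss = 0.000000, Gamma_sst = 0.000000, Gamma_stt = -2.128957, Gamma_tss = 0.000000, Gamma_tst = 0.430930, Gamma_ttt = 0.000000; k3 = (0.559137, -0.471181, 0.472654, 0.227061)
  k4: at (s, t) = (-0.610216, -0.117795), (ds/dtau, dt/dtau) = (0.618163, -0.443235); Gamma_sss = 0.000000, Gamma_sst = 0.000000, Gamma_stt = -2.192463, Gamma_tss = 0.000000, Gamma_tst = 0.418448, Gamma_ttt = 0.000000; k4 = (0.618163, -0.443235, 0.430725, 0.229302)
  Y <- Y + (h/6)(k1 + 2k2 + 2k3 + k4): s = -0.6098, t = -0.1179, ds/dtau = 0.6183, dt/dtau = -0.4431
step 2:
  k1: at (s, t) = (-0.609773, -0.117918), (ds/dtau, dt/dtau) = (0.618262, -0.443052); Gamma_sss = 0.000000, Gamma_sst = 0.000000, Gamma_stt = -2.192869, Gamma_tss = 0.000000, Gamma_tst = 0.418370, Gamma_ttt = 0.000000; k1 = (0.618262, -0.443052, 0.430450, 0.229202)
  k2: at (s, t) = (-0.532490, -0.173300), (ds/dtau, dt/dtau) = (0.672068, -0.414402); Gamma_sss = 0.000000, Gamma_sst = 0.000000, Gamma_stt = -2.263770, Gamma_tss = 0.000000, Gamma_tst = 0.405267, Gamma_ttt = 0.000000; k2 = (0.672068, -0.414402, 0.388755, 0.225739)
  k3: at (s, t) = (-0.525764, -0.169719), (ds/dtau, dt/dtau) = (0.666856, -0.414835); Gamma_sss = 0.000000, Gamma_sst = 0.000000, Gamma_stt = -2.269941, Gamma_tss = 0.000000, Gamma_tst = 0.404165, Gamma_ttt = 0.000000; k3 = (0.666856, -0.414835, 0.390630, 0.223613)
  k4: at (s, t) = (-0.443059, -0.221627), (ds/dtau, dt/dtau) = (0.715919, -0.387149); Gamma_sss = 0.000000, Gamma_sst = 0.000000, Gamma_stt = -2.345818, Gamma_tss = 0.000000, Gamma_tst = 0.391092, Gamma_ttt = 0.000000; k4 = (0.715919, -0.387149, 0.351602, 0.216796)
  Y <- Y + (h/6)(k1 + 2k2 + 2k3 + k4): s = -0.4426, t = -0.2216, ds/dtau = 0.7158, dt/dtau = -0.3870
step 3:
  k1: at (s, t) = (-0.442605, -0.221613), (ds/dtau, dt/dtau) = (0.715796, -0.387023); Gamma_sss = 0.000000, Gamma_sst = 0.000000, Gamma_stt = -2.346234, Gamma_tss = 0.000000, Gamma_tst = 0.391023, Gamma_ttt = 0.000000; k1 = (0.715796, -0.387023, 0.351435, 0.216650)
  k2: at (s, t) = (-0.353131, -0.269991), (ds/dtau, dt/dtau) = (0.759725, -0.359942); Gamma_sss = 0.000000, Gamma_sst = 0.000000, Gamma_stt = -2.428321, Gamma_tss = 0.000000, Gamma_tst = 0.377805, Gamma_ttt = 0.000000; k2 = (0.759725, -0.359942, 0.314609, 0.206627)
  k3: at (s, t) = (-0.347639, -0.266606), (ds/dtau, dt/dtau) = (0.755122, -0.361195); Gamma_sss = 0.000000, Gamma_sst = 0.000000, Gamma_stt = -2.433358, Gamma_tss = 0.000000, Gamma_tst = 0.377023, Gamma_ttt = 0.000000; k3 = (0.755122, -0.361195, 0.317460, 0.205663)
  k4: at (s, t) = (-0.253825, -0.311912), (ds/dtau, dt/dtau) = (0.795161, -0.335607); Gamma_sss = 0.000000, Gamma_sst = 0.000000, Gamma_stt = -2.519427, Gamma_tss = 0.000000, Gamma_tst = 0.364143, Gamma_ttt = 0.000000; k4 = (0.795161, -0.335607, 0.283769, 0.194352)
  Y <- Y + (h/6)(k1 + 2k2 + 2k3 + k4): s = -0.2534, t = -0.3118, ds/dtau = 0.7949, dt/dtau = -0.3355


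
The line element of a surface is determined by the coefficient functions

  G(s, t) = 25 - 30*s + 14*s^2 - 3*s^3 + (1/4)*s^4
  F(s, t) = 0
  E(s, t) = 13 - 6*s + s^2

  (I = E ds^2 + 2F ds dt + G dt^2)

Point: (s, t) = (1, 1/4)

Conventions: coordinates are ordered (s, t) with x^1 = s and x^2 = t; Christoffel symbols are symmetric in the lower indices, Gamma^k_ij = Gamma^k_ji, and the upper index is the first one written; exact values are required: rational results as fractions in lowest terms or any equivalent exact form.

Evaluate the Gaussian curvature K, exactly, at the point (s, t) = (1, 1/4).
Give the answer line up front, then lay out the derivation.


Answer: K = -1/40

E = 8, F = 0, G = 25/4, EG - F^2 = 50 at the point
E_s = -4, E_t = 0, F_s = 0, F_t = 0, G_s = -10, G_t = 0
E_tt = 0, F_st = 0, G_ss = 13
Brioschi: K = (det M1 - det M2) / (EG - F^2)^2 with the standard first/second-derivative matrices M1, M2.
M1 = [[-E_tt/2 + F_st - G_ss/2, E_s/2, F_s - E_t/2], [F_t - G_s/2, E, F], [G_t/2, F, G]] = [[-13/2, -2, 0], [5, 8, 0], [0, 0, 25/4]]; det M1 = -525/2
M2 = [[0, E_t/2, G_s/2], [E_t/2, E, F], [G_s/2, F, G]] = [[0, 0, -5], [0, 8, 0], [-5, 0, 25/4]]; det M2 = -200
det M1 - det M2 = -125/2; K = -125/2 / (50)^2 = -1/40


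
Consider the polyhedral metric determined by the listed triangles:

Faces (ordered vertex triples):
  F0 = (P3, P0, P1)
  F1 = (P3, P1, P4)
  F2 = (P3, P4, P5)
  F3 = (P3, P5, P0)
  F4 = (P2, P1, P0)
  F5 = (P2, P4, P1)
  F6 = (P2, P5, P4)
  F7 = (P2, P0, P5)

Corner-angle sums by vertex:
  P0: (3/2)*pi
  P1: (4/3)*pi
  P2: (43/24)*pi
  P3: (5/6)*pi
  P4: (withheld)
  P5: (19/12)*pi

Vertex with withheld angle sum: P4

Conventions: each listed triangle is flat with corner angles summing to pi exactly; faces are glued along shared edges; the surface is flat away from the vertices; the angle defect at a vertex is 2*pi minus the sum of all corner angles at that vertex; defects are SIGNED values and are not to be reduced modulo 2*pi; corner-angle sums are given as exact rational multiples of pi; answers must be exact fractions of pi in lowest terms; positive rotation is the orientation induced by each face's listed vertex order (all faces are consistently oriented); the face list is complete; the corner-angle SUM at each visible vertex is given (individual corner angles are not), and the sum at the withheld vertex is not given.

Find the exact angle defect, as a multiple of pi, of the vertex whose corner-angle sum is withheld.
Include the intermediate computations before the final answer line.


V = 6, E = 12, F = 8; chi = V - E + F = 2
Gauss-Bonnet: total defect = 2*pi*chi = 4*pi; visible defects sum to (71/24)*pi

Answer: defect(P4) = (25/24)*pi


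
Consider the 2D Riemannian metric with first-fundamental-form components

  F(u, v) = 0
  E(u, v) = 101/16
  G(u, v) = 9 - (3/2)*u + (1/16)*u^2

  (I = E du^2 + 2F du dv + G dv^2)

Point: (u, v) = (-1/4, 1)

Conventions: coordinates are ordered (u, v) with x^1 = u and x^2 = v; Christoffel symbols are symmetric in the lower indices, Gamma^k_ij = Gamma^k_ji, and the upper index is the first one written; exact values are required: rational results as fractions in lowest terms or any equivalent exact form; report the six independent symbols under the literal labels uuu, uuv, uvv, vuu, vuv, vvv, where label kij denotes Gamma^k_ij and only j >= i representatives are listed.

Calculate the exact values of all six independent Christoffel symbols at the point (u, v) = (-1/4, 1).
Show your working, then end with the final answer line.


E = 101/16, F = 0, G = 2401/256 at the point
E_u = 0, E_v = 0, F_u = 0, F_v = 0, G_u = -49/32, G_v = 0
EG - F^2 = 242501/4096;  g^inv = (4096/242501) * [[2401/256, 0], [0, 101/16]]
first-kind symbols [ij,l] = (1/2)(d_i g_jl + d_j g_il - d_l g_ij): [uu,u] = E_u/2 = 0, [uu,v] = F_u - E_v/2 = 0, [uv,u] = E_v/2 = 0, [uv,v] = G_u/2 = -49/64, [vv,u] = F_v - G_u/2 = 49/64, [vv,v] = G_v/2 = 0
Gamma^u_ij = (G*[ij,u] - F*[ij,v])/(EG - F^2), Gamma^v_ij = (E*[ij,v] - F*[ij,u])/(EG - F^2)

Answer: Gamma_uuu = 0, Gamma_uuv = 0, Gamma_uvv = 49/404, Gamma_vuu = 0, Gamma_vuv = -4/49, Gamma_vvv = 0
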